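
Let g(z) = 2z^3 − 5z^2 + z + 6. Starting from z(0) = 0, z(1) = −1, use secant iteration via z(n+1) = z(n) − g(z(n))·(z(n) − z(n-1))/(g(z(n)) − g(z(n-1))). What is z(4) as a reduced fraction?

g(0) = 6, g(−1) = −2. z(2) = (−1) − (−2)·((−1) − 0)/((−2) − 6) = −3/4.
g(−1) = −2, g(−3/4) = 51/32. z(3) = (−3/4) − (51/32)·((−3/4) − (−1))/((51/32) − (−2)) = −99/115.
g(−3/4) = 51/32, g(−99/115) = 239802/1520875. z(4) = (−99/115) − (239802/1520875)·((−99/115) − (−3/4))/((239802/1520875) − (51/32)) = −1196427/1370411.

−1196427/1370411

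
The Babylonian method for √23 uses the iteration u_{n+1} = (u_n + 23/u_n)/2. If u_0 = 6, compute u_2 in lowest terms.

u_1 = (6 + 23/6)/2 = 59/12.
u_2 = (59/12 + 23/(59/12))/2 = 6793/1416.

6793/1416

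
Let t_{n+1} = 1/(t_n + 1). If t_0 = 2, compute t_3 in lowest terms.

4/7

t_1 = 1/(2 + 1) = 1/3.
t_2 = 1/(1/3 + 1) = 3/4.
t_3 = 1/(3/4 + 1) = 4/7.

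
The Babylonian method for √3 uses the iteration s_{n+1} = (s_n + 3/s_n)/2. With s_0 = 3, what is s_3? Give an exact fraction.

97/56

s_1 = (3 + 3/3)/2 = 2.
s_2 = (2 + 3/2)/2 = 7/4.
s_3 = (7/4 + 3/(7/4))/2 = 97/56.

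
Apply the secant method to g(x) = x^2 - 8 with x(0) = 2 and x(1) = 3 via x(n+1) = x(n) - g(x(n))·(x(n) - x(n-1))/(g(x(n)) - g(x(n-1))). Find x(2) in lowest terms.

14/5

g(2) = -4, g(3) = 1. x(2) = 3 - 1·(3 - 2)/(1 - (-4)) = 14/5.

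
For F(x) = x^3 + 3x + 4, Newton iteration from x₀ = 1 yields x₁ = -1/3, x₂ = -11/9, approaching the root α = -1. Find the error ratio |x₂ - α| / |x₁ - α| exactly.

1/3

x₁ - α = -1/3 - (-1) = -1/3 + 1 = 2/3, so |x₁ - α| = 2/3.
x₂ - α = -11/9 - (-1) = -11/9 + 1 = -2/9, so |x₂ - α| = 2/9.
Ratio = (2/9) / (2/3) = 1/3.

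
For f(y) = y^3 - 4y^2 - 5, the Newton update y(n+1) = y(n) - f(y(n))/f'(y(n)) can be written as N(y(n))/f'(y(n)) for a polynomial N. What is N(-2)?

-27

f'(y) = 3y^2 - 8y.
N(y) = y·f'(y) - f(y) = y·(3y^2 - 8y) - (y^3 - 4y^2 - 5) = 2y^3 - 4y^2 + 5.
N(-2) = -27.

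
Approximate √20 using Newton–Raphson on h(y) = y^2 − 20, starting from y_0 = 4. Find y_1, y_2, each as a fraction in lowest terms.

h'(y) = 2y.
h(4) = −4, h'(4) = 8, so y_1 = 4 − (−4)/8 = 9/2.
h(9/2) = 1/4, h'(9/2) = 9, so y_2 = (9/2) − (1/4)/9 = 161/36.

y_1 = 9/2, y_2 = 161/36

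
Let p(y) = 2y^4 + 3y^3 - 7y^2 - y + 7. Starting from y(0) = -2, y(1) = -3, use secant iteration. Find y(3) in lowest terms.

-3703533/1511333

p(-2) = -11, p(-3) = 28. y(2) = (-3) - 28·((-3) - (-2))/(28 - (-11)) = -89/39.
p(-3) = 28, p(-89/39) = -19858300/2313441. y(3) = (-89/39) - (-19858300/2313441)·((-89/39) - (-3))/((-19858300/2313441) - 28) = -3703533/1511333.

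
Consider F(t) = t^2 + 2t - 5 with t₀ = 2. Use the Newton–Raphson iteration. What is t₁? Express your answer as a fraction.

3/2

F'(t) = 2t + 2.
F(2) = 3, F'(2) = 6, so t₁ = 2 - 3/6 = 3/2.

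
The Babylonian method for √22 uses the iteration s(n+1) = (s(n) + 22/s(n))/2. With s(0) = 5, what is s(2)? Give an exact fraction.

4409/940

s(1) = (5 + 22/5)/2 = 47/10.
s(2) = (47/10 + 22/(47/10))/2 = 4409/940.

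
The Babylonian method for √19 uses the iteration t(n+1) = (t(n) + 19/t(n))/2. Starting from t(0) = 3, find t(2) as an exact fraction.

t(1) = (3 + 19/3)/2 = 14/3.
t(2) = (14/3 + 19/(14/3))/2 = 367/84.

367/84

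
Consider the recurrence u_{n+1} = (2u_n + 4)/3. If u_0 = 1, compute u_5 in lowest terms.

292/81

u_1 = (2·1 + 4)/3 = 2.
u_2 = (2·2 + 4)/3 = 8/3.
u_3 = (2·(8/3) + 4)/3 = 28/9.
u_4 = (2·(28/9) + 4)/3 = 92/27.
u_5 = (2·(92/27) + 4)/3 = 292/81.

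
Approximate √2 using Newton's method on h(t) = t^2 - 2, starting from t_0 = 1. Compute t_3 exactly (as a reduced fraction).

577/408

h'(t) = 2t.
h(1) = -1, h'(1) = 2, so t_1 = 1 - (-1)/2 = 3/2.
h(3/2) = 1/4, h'(3/2) = 3, so t_2 = (3/2) - (1/4)/3 = 17/12.
h(17/12) = 1/144, h'(17/12) = 17/6, so t_3 = (17/12) - (1/144)/(17/6) = 577/408.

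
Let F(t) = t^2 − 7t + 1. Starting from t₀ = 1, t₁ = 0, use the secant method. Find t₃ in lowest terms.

6/41

F(1) = −5, F(0) = 1. t₂ = 0 − 1·(0 − 1)/(1 − (−5)) = 1/6.
F(0) = 1, F(1/6) = −5/36. t₃ = (1/6) − (−5/36)·((1/6) − 0)/((−5/36) − 1) = 6/41.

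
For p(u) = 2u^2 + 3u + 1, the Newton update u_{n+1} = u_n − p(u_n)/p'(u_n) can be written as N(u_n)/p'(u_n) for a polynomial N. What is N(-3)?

17

p'(u) = 4u + 3.
N(u) = u·p'(u) − p(u) = u·(4u + 3) − (2u^2 + 3u + 1) = 2u^2 − 1.
N(-3) = 17.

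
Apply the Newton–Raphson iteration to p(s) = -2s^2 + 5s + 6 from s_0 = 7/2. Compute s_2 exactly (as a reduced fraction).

4693/1386

p'(s) = -4s + 5.
p(7/2) = -1, p'(7/2) = -9, so s_1 = (7/2) - (-1)/(-9) = 61/18.
p(61/18) = -2/81, p'(61/18) = -77/9, so s_2 = (61/18) - (-2/81)/(-77/9) = 4693/1386.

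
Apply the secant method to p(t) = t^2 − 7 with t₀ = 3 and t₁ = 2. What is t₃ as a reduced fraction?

61/23

p(3) = 2, p(2) = −3. t₂ = 2 − (−3)·(2 − 3)/((−3) − 2) = 13/5.
p(2) = −3, p(13/5) = −6/25. t₃ = (13/5) − (−6/25)·((13/5) − 2)/((−6/25) − (−3)) = 61/23.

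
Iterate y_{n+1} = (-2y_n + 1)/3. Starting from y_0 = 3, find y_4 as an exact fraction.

y_1 = (-2·3 + 1)/3 = -5/3.
y_2 = (-2·(-5/3) + 1)/3 = 13/9.
y_3 = (-2·(13/9) + 1)/3 = -17/27.
y_4 = (-2·(-17/27) + 1)/3 = 61/81.

61/81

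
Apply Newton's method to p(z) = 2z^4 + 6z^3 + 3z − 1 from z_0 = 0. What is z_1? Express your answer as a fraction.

1/3

p'(z) = 8z^3 + 18z^2 + 3.
p(0) = −1, p'(0) = 3, so z_1 = 0 − (−1)/3 = 1/3.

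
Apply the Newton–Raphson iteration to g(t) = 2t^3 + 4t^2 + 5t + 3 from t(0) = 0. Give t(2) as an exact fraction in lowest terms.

−303/295

g'(t) = 6t^2 + 8t + 5.
g(0) = 3, g'(0) = 5, so t(1) = 0 − 3/5 = −3/5.
g(−3/5) = 126/125, g'(−3/5) = 59/25, so t(2) = (−3/5) − (126/125)/(59/25) = −303/295.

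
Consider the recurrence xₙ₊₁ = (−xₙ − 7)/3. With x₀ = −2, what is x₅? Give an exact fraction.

−425/243

x₁ = (−(−2) − 7)/3 = −5/3.
x₂ = (−(−5/3) − 7)/3 = −16/9.
x₃ = (−(−16/9) − 7)/3 = −47/27.
x₄ = (−(−47/27) − 7)/3 = −142/81.
x₅ = (−(−142/81) − 7)/3 = −425/243.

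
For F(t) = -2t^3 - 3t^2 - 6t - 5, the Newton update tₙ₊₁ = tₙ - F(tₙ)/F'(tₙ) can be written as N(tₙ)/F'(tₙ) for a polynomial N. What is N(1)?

F'(t) = -6t^2 - 6t - 6.
N(t) = t·F'(t) - F(t) = t·(-6t^2 - 6t - 6) - (-2t^3 - 3t^2 - 6t - 5) = -4t^3 - 3t^2 + 5.
N(1) = -2.

-2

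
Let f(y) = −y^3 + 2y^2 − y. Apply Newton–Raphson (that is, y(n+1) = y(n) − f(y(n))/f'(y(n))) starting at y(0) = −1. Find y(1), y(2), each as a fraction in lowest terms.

y(1) = −1/2, y(2) = −1/5

f'(y) = −3y^2 + 4y − 1.
f(−1) = 4, f'(−1) = −8, so y(1) = (−1) − 4/(−8) = −1/2.
f(−1/2) = 9/8, f'(−1/2) = −15/4, so y(2) = (−1/2) − (9/8)/(−15/4) = −1/5.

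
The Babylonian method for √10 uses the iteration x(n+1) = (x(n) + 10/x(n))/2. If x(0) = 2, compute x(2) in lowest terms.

89/28

x(1) = (2 + 10/2)/2 = 7/2.
x(2) = (7/2 + 10/(7/2))/2 = 89/28.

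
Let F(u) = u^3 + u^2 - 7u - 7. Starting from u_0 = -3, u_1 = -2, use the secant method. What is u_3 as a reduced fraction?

F(-3) = -4, F(-2) = 3. u_2 = (-2) - 3·((-2) - (-3))/(3 - (-4)) = -17/7.
F(-2) = 3, F(-17/7) = 540/343. u_3 = (-17/7) - (540/343)·((-17/7) - (-2))/((540/343) - 3) = -473/163.

-473/163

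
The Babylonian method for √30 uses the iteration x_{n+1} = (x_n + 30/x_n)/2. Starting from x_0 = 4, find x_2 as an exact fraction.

x_1 = (4 + 30/4)/2 = 23/4.
x_2 = (23/4 + 30/(23/4))/2 = 1009/184.

1009/184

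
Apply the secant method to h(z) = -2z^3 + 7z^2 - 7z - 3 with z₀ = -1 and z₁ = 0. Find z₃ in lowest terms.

h(-1) = 13, h(0) = -3. z₂ = 0 - (-3)·(0 - (-1))/((-3) - 13) = -3/16.
h(0) = -3, h(-3/16) = -2925/2048. z₃ = (-3/16) - (-2925/2048)·((-3/16) - 0)/((-2925/2048) - (-3)) = -384/1073.

-384/1073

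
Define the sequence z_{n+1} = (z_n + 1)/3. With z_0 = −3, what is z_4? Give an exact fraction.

z_1 = ((−3) + 1)/3 = −2/3.
z_2 = ((−2/3) + 1)/3 = 1/9.
z_3 = ((1/9) + 1)/3 = 10/27.
z_4 = ((10/27) + 1)/3 = 37/81.

37/81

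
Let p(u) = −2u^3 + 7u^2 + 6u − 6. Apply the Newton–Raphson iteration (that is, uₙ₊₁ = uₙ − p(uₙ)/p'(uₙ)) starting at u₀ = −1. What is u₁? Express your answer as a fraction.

p'(u) = −6u^2 + 14u + 6.
p(−1) = −3, p'(−1) = −14, so u₁ = (−1) − (−3)/(−14) = −17/14.

−17/14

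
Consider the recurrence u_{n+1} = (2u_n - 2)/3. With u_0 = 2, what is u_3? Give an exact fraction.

-22/27

u_1 = (2·2 - 2)/3 = 2/3.
u_2 = (2·(2/3) - 2)/3 = -2/9.
u_3 = (2·(-2/9) - 2)/3 = -22/27.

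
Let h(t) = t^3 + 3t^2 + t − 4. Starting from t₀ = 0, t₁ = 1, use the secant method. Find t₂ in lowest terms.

h(0) = −4, h(1) = 1. t₂ = 1 − 1·(1 − 0)/(1 − (−4)) = 4/5.

4/5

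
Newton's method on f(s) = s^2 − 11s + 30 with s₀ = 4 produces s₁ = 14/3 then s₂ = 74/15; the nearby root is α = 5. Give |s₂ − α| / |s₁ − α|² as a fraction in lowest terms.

s₁ − α = 14/3 − 5 = −1/3, so |s₁ − α| = 1/3.
s₂ − α = 74/15 − 5 = −1/15, so |s₂ − α| = 1/15.
|s₁ − α|² = 1/9.
Ratio = (1/15) / (1/9) = 3/5.

3/5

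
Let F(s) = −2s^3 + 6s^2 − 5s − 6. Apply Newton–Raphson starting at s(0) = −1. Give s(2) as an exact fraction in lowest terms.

−124714/197731

F'(s) = −6s^2 + 12s − 5.
F(−1) = 7, F'(−1) = −23, so s(1) = (−1) − 7/(−23) = −16/23.
F(−16/23) = 12838/12167, F'(−16/23) = −8597/529, so s(2) = (−16/23) − (12838/12167)/(−8597/529) = −124714/197731.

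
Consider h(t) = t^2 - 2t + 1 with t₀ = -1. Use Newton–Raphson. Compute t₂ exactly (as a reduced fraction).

1/2

h'(t) = 2t - 2.
h(-1) = 4, h'(-1) = -4, so t₁ = (-1) - 4/(-4) = 0.
h(0) = 1, h'(0) = -2, so t₂ = 0 - 1/(-2) = 1/2.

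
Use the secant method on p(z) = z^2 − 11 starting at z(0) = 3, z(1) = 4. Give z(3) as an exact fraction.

p(3) = −2, p(4) = 5. z(2) = 4 − 5·(4 − 3)/(5 − (−2)) = 23/7.
p(4) = 5, p(23/7) = −10/49. z(3) = (23/7) − (−10/49)·((23/7) − 4)/((−10/49) − 5) = 169/51.

169/51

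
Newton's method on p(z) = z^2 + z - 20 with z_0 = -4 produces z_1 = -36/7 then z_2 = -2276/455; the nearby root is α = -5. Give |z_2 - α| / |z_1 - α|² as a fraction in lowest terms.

z_1 - α = -36/7 - (-5) = -36/7 + 5 = -1/7, so |z_1 - α| = 1/7.
z_2 - α = -2276/455 - (-5) = -2276/455 + 5 = -1/455, so |z_2 - α| = 1/455.
|z_1 - α|² = 1/49.
Ratio = (1/455) / (1/49) = 7/65.

7/65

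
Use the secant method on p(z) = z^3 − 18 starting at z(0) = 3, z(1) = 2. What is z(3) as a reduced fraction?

7377/2786

p(3) = 9, p(2) = −10. z(2) = 2 − (−10)·(2 − 3)/((−10) − 9) = 48/19.
p(2) = −10, p(48/19) = −12870/6859. z(3) = (48/19) − (−12870/6859)·((48/19) − 2)/((−12870/6859) − (−10)) = 7377/2786.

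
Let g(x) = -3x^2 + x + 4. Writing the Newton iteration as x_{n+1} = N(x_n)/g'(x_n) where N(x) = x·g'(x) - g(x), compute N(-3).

-31

g'(x) = -6x + 1.
N(x) = x·g'(x) - g(x) = x·(-6x + 1) - (-3x^2 + x + 4) = -3x^2 - 4.
N(-3) = -31.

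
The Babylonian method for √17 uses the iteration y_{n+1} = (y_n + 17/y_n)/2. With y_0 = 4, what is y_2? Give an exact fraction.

2177/528

y_1 = (4 + 17/4)/2 = 33/8.
y_2 = (33/8 + 17/(33/8))/2 = 2177/528.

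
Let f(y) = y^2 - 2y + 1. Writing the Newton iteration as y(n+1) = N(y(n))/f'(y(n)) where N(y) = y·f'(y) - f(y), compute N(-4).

f'(y) = 2y - 2.
N(y) = y·f'(y) - f(y) = y·(2y - 2) - (y^2 - 2y + 1) = y^2 - 1.
N(-4) = 15.

15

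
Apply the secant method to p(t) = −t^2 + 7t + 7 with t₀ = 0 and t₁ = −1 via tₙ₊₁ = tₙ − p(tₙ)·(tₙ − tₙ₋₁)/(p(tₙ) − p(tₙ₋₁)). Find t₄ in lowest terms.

−631/711

p(0) = 7, p(−1) = −1. t₂ = (−1) − (−1)·((−1) − 0)/((−1) − 7) = −7/8.
p(−1) = −1, p(−7/8) = 7/64. t₃ = (−7/8) − (7/64)·((−7/8) − (−1))/((7/64) − (−1)) = −63/71.
p(−7/8) = 7/64, p(−63/71) = 7/5041. t₄ = (−63/71) − (7/5041)·((−63/71) − (−7/8))/((7/5041) − (7/64)) = −631/711.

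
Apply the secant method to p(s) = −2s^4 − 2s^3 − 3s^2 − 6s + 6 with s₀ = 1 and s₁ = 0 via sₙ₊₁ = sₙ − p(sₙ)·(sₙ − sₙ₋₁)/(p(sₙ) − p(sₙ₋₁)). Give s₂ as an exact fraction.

p(1) = −7, p(0) = 6. s₂ = 0 − 6·(0 − 1)/(6 − (−7)) = 6/13.

6/13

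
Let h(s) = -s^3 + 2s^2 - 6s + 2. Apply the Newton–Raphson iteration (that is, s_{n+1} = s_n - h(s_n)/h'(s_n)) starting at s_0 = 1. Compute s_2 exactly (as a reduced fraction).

113/305

h'(s) = -3s^2 + 4s - 6.
h(1) = -3, h'(1) = -5, so s_1 = 1 - (-3)/(-5) = 2/5.
h(2/5) = -18/125, h'(2/5) = -122/25, so s_2 = (2/5) - (-18/125)/(-122/25) = 113/305.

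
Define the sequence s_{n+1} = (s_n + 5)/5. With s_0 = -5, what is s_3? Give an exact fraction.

6/5

s_1 = ((-5) + 5)/5 = 0.
s_2 = (0 + 5)/5 = 1.
s_3 = (1 + 5)/5 = 6/5.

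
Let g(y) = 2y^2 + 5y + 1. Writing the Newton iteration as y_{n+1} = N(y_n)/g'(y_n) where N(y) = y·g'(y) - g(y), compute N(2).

7

g'(y) = 4y + 5.
N(y) = y·g'(y) - g(y) = y·(4y + 5) - (2y^2 + 5y + 1) = 2y^2 - 1.
N(2) = 7.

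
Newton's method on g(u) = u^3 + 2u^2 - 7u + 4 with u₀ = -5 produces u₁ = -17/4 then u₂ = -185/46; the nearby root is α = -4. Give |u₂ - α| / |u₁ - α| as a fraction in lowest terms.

u₁ - α = -17/4 - (-4) = -17/4 + 4 = -1/4, so |u₁ - α| = 1/4.
u₂ - α = -185/46 - (-4) = -185/46 + 4 = -1/46, so |u₂ - α| = 1/46.
Ratio = (1/46) / (1/4) = 2/23.

2/23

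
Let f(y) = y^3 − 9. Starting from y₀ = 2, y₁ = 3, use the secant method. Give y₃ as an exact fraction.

f(2) = −1, f(3) = 18. y₂ = 3 − 18·(3 − 2)/(18 − (−1)) = 39/19.
f(3) = 18, f(39/19) = −2412/6859. y₃ = (39/19) − (−2412/6859)·((39/19) − 3)/((−2412/6859) − 18) = 1609/777.

1609/777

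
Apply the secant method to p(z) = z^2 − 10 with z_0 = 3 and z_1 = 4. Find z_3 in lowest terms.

79/25

p(3) = −1, p(4) = 6. z_2 = 4 − 6·(4 − 3)/(6 − (−1)) = 22/7.
p(4) = 6, p(22/7) = −6/49. z_3 = (22/7) − (−6/49)·((22/7) − 4)/((−6/49) − 6) = 79/25.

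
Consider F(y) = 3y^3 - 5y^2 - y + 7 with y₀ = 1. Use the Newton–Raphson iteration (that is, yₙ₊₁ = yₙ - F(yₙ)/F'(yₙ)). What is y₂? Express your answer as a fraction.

11/5

F'(y) = 9y^2 - 10y - 1.
F(1) = 4, F'(1) = -2, so y₁ = 1 - 4/(-2) = 3.
F(3) = 40, F'(3) = 50, so y₂ = 3 - 40/50 = 11/5.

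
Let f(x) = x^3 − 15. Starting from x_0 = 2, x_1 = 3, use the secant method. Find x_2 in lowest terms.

45/19

f(2) = −7, f(3) = 12. x_2 = 3 − 12·(3 − 2)/(12 − (−7)) = 45/19.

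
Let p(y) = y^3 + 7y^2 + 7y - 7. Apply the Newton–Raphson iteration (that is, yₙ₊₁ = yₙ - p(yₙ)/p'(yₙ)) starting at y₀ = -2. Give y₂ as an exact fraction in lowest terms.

-1766/837

p'(y) = 3y^2 + 14y + 7.
p(-2) = -1, p'(-2) = -9, so y₁ = (-2) - (-1)/(-9) = -19/9.
p(-19/9) = 8/729, p'(-19/9) = -248/27, so y₂ = (-19/9) - (8/729)/(-248/27) = -1766/837.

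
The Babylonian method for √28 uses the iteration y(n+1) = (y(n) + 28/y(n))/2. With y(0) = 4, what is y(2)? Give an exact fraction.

y(1) = (4 + 28/4)/2 = 11/2.
y(2) = (11/2 + 28/(11/2))/2 = 233/44.

233/44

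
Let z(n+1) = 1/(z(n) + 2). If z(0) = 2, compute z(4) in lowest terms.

22/53

z(1) = 1/(2 + 2) = 1/4.
z(2) = 1/(1/4 + 2) = 4/9.
z(3) = 1/(4/9 + 2) = 9/22.
z(4) = 1/(9/22 + 2) = 22/53.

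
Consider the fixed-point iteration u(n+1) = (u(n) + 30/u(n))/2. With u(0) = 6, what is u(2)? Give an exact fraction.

241/44

u(1) = (6 + 30/6)/2 = 11/2.
u(2) = (11/2 + 30/(11/2))/2 = 241/44.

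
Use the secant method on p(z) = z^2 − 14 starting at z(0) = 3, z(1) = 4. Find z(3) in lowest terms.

p(3) = −5, p(4) = 2. z(2) = 4 − 2·(4 − 3)/(2 − (−5)) = 26/7.
p(4) = 2, p(26/7) = −10/49. z(3) = (26/7) − (−10/49)·((26/7) − 4)/((−10/49) − 2) = 101/27.

101/27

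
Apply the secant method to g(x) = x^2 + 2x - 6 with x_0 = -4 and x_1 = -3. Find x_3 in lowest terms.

-84/23

g(-4) = 2, g(-3) = -3. x_2 = (-3) - (-3)·((-3) - (-4))/((-3) - 2) = -18/5.
g(-3) = -3, g(-18/5) = -6/25. x_3 = (-18/5) - (-6/25)·((-18/5) - (-3))/((-6/25) - (-3)) = -84/23.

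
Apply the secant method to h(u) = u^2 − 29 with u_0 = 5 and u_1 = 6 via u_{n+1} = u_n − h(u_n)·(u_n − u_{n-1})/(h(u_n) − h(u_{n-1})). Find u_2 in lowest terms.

59/11

h(5) = −4, h(6) = 7. u_2 = 6 − 7·(6 − 5)/(7 − (−4)) = 59/11.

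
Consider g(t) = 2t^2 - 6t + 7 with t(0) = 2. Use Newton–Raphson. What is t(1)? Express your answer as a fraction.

g'(t) = 4t - 6.
g(2) = 3, g'(2) = 2, so t(1) = 2 - 3/2 = 1/2.

1/2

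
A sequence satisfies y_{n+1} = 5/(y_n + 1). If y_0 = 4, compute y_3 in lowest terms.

y_1 = 5/(4 + 1) = 1.
y_2 = 5/(1 + 1) = 5/2.
y_3 = 5/(5/2 + 1) = 10/7.

10/7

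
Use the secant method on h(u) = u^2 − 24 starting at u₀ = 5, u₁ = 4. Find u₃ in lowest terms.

h(5) = 1, h(4) = −8. u₂ = 4 − (−8)·(4 − 5)/((−8) − 1) = 44/9.
h(4) = −8, h(44/9) = −8/81. u₃ = (44/9) − (−8/81)·((44/9) − 4)/((−8/81) − (−8)) = 49/10.

49/10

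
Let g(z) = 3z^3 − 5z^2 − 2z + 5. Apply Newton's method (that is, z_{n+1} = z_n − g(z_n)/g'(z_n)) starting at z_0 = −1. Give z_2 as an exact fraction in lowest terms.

g'(z) = 9z^2 − 10z − 2.
g(−1) = −1, g'(−1) = 17, so z_1 = (−1) − (−1)/17 = −16/17.
g(−16/17) = −235/4913, g'(−16/17) = 4446/289, so z_2 = (−16/17) − (−235/4913)/(4446/289) = −70901/75582.

−70901/75582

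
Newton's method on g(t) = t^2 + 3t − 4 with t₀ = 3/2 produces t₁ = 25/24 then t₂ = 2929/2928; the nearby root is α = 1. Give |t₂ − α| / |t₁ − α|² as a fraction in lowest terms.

t₁ − α = 25/24 − 1 = 1/24, so |t₁ − α| = 1/24.
t₂ − α = 2929/2928 − 1 = 1/2928, so |t₂ − α| = 1/2928.
|t₁ − α|² = 1/576.
Ratio = (1/2928) / (1/576) = 12/61.

12/61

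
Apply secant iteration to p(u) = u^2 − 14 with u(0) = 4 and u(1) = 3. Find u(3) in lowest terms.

176/47

p(4) = 2, p(3) = −5. u(2) = 3 − (−5)·(3 − 4)/((−5) − 2) = 26/7.
p(3) = −5, p(26/7) = −10/49. u(3) = (26/7) − (−10/49)·((26/7) − 3)/((−10/49) − (−5)) = 176/47.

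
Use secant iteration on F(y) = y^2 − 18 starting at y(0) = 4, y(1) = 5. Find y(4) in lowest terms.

13411/3161

F(4) = −2, F(5) = 7. y(2) = 5 − 7·(5 − 4)/(7 − (−2)) = 38/9.
F(5) = 7, F(38/9) = −14/81. y(3) = (38/9) − (−14/81)·((38/9) − 5)/((−14/81) − 7) = 352/83.
F(38/9) = −14/81, F(352/83) = −98/6889. y(4) = (352/83) − (−98/6889)·((352/83) − (38/9))/((−98/6889) − (−14/81)) = 13411/3161.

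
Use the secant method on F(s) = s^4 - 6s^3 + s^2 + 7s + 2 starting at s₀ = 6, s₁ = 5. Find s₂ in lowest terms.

778/143

F(6) = 80, F(5) = -63. s₂ = 5 - (-63)·(5 - 6)/((-63) - 80) = 778/143.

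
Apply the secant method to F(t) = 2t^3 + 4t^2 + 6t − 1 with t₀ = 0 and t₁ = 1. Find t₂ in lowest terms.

F(0) = −1, F(1) = 11. t₂ = 1 − 11·(1 − 0)/(11 − (−1)) = 1/12.

1/12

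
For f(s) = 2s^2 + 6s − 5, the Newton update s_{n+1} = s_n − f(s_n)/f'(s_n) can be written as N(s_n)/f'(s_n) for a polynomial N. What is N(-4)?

f'(s) = 4s + 6.
N(s) = s·f'(s) − f(s) = s·(4s + 6) − (2s^2 + 6s − 5) = 2s^2 + 5.
N(-4) = 37.

37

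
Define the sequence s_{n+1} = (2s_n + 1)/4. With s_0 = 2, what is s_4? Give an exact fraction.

19/32

s_1 = (2·2 + 1)/4 = 5/4.
s_2 = (2·(5/4) + 1)/4 = 7/8.
s_3 = (2·(7/8) + 1)/4 = 11/16.
s_4 = (2·(11/16) + 1)/4 = 19/32.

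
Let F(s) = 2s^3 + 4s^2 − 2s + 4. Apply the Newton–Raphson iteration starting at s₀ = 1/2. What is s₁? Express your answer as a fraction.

F'(s) = 6s^2 + 8s − 2.
F(1/2) = 17/4, F'(1/2) = 7/2, so s₁ = (1/2) − (17/4)/(7/2) = −5/7.

−5/7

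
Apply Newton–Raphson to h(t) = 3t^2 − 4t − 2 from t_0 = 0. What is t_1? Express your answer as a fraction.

−1/2

h'(t) = 6t − 4.
h(0) = −2, h'(0) = −4, so t_1 = 0 − (−2)/(−4) = −1/2.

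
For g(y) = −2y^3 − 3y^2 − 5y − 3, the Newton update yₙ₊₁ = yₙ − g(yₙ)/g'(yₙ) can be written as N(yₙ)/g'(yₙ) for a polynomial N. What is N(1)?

g'(y) = −6y^2 − 6y − 5.
N(y) = y·g'(y) − g(y) = y·(−6y^2 − 6y − 5) − (−2y^3 − 3y^2 − 5y − 3) = −4y^3 − 3y^2 + 3.
N(1) = −4.

−4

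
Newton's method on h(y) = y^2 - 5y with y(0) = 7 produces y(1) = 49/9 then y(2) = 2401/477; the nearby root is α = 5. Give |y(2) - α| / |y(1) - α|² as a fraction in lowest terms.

9/53

y(1) - α = 49/9 - 5 = 4/9, so |y(1) - α| = 4/9.
y(2) - α = 2401/477 - 5 = 16/477, so |y(2) - α| = 16/477.
|y(1) - α|² = 16/81.
Ratio = (16/477) / (16/81) = 9/53.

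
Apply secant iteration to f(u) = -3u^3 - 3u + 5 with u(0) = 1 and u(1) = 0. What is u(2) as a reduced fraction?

5/6

f(1) = -1, f(0) = 5. u(2) = 0 - 5·(0 - 1)/(5 - (-1)) = 5/6.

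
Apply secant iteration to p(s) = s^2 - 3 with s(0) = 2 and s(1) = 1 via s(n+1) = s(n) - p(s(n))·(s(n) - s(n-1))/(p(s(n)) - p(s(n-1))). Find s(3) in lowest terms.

7/4

p(2) = 1, p(1) = -2. s(2) = 1 - (-2)·(1 - 2)/((-2) - 1) = 5/3.
p(1) = -2, p(5/3) = -2/9. s(3) = (5/3) - (-2/9)·((5/3) - 1)/((-2/9) - (-2)) = 7/4.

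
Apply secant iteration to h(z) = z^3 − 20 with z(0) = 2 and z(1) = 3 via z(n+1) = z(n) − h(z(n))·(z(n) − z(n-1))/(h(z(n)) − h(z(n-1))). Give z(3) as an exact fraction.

23270/8599

h(2) = −12, h(3) = 7. z(2) = 3 − 7·(3 − 2)/(7 − (−12)) = 50/19.
h(3) = 7, h(50/19) = −12180/6859. z(3) = (50/19) − (−12180/6859)·((50/19) − 3)/((−12180/6859) − 7) = 23270/8599.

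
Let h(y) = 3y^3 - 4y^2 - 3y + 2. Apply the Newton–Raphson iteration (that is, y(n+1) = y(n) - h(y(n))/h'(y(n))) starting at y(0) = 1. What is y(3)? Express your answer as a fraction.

6/13

h'(y) = 9y^2 - 8y - 3.
h(1) = -2, h'(1) = -2, so y(1) = 1 - (-2)/(-2) = 0.
h(0) = 2, h'(0) = -3, so y(2) = 0 - 2/(-3) = 2/3.
h(2/3) = -8/9, h'(2/3) = -13/3, so y(3) = (2/3) - (-8/9)/(-13/3) = 6/13.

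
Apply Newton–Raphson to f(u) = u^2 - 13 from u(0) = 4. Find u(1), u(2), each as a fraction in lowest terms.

u(1) = 29/8, u(2) = 1673/464

f'(u) = 2u.
f(4) = 3, f'(4) = 8, so u(1) = 4 - 3/8 = 29/8.
f(29/8) = 9/64, f'(29/8) = 29/4, so u(2) = (29/8) - (9/64)/(29/4) = 1673/464.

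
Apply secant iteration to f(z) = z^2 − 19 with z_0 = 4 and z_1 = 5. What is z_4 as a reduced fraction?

f(4) = −3, f(5) = 6. z_2 = 5 − 6·(5 − 4)/(6 − (−3)) = 13/3.
f(5) = 6, f(13/3) = −2/9. z_3 = (13/3) − (−2/9)·((13/3) − 5)/((−2/9) − 6) = 61/14.
f(13/3) = −2/9, f(61/14) = −3/196. z_4 = (61/14) − (−3/196)·((61/14) − (13/3))/((−3/196) − (−2/9)) = 1591/365.

1591/365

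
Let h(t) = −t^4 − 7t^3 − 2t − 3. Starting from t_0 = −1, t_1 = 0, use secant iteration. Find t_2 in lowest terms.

h(−1) = 5, h(0) = −3. t_2 = 0 − (−3)·(0 − (−1))/((−3) − 5) = −3/8.

−3/8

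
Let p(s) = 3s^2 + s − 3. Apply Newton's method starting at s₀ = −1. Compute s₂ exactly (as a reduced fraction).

−183/155

p'(s) = 6s + 1.
p(−1) = −1, p'(−1) = −5, so s₁ = (−1) − (−1)/(−5) = −6/5.
p(−6/5) = 3/25, p'(−6/5) = −31/5, so s₂ = (−6/5) − (3/25)/(−31/5) = −183/155.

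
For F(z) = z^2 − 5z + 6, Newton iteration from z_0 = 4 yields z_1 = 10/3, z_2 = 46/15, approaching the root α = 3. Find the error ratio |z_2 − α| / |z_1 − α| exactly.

z_1 − α = 10/3 − 3 = 1/3, so |z_1 − α| = 1/3.
z_2 − α = 46/15 − 3 = 1/15, so |z_2 − α| = 1/15.
Ratio = (1/15) / (1/3) = 1/5.

1/5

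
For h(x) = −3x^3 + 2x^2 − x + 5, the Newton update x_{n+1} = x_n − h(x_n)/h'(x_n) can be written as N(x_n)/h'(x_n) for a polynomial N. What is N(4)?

−357

h'(x) = −9x^2 + 4x − 1.
N(x) = x·h'(x) − h(x) = x·(−9x^2 + 4x − 1) − (−3x^3 + 2x^2 − x + 5) = −6x^3 + 2x^2 − 5.
N(4) = −357.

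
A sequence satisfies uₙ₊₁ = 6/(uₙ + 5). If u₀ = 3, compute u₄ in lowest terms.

u₁ = 6/(3 + 5) = 3/4.
u₂ = 6/(3/4 + 5) = 24/23.
u₃ = 6/(24/23 + 5) = 138/139.
u₄ = 6/(138/139 + 5) = 834/833.

834/833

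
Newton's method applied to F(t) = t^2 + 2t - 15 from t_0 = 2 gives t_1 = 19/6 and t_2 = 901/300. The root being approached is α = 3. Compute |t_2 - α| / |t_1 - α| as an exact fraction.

1/50

t_1 - α = 19/6 - 3 = 1/6, so |t_1 - α| = 1/6.
t_2 - α = 901/300 - 3 = 1/300, so |t_2 - α| = 1/300.
Ratio = (1/300) / (1/6) = 1/50.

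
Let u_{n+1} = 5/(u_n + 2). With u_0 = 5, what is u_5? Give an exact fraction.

1205/847

u_1 = 5/(5 + 2) = 5/7.
u_2 = 5/(5/7 + 2) = 35/19.
u_3 = 5/(35/19 + 2) = 95/73.
u_4 = 5/(95/73 + 2) = 365/241.
u_5 = 5/(365/241 + 2) = 1205/847.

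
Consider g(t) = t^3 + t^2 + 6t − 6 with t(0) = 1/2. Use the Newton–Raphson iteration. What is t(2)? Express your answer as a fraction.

g'(t) = 3t^2 + 2t + 6.
g(1/2) = −21/8, g'(1/2) = 31/4, so t(1) = (1/2) − (−21/8)/(31/4) = 26/31.
g(26/31) = 9702/29791, g'(26/31) = 9406/961, so t(2) = (26/31) − (9702/29791)/(9406/961) = 117427/145793.

117427/145793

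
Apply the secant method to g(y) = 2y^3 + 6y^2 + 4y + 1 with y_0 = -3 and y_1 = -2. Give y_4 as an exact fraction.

g(-3) = -11, g(-2) = 1. y_2 = (-2) - 1·((-2) - (-3))/(1 - (-11)) = -25/12.
g(-2) = 1, g(-25/12) = 539/864. y_3 = (-25/12) - (539/864)·((-25/12) - (-2))/((539/864) - 1) = -722/325.
g(-25/12) = 539/864, g(-722/325) = -6947171/34328125. y_4 = (-722/325) - (-6947171/34328125)·((-722/325) - (-25/12))/((-6947171/34328125) - (539/864)) = -9041950/4133111.

-9041950/4133111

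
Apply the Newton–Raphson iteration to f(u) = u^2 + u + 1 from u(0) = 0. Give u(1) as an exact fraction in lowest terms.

f'(u) = 2u + 1.
f(0) = 1, f'(0) = 1, so u(1) = 0 - 1/1 = -1.

-1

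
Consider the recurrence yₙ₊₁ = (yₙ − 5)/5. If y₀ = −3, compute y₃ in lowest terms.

y₁ = ((−3) − 5)/5 = −8/5.
y₂ = ((−8/5) − 5)/5 = −33/25.
y₃ = ((−33/25) − 5)/5 = −158/125.

−158/125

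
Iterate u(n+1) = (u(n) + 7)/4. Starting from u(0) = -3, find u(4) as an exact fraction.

u(1) = ((-3) + 7)/4 = 1.
u(2) = (1 + 7)/4 = 2.
u(3) = (2 + 7)/4 = 9/4.
u(4) = ((9/4) + 7)/4 = 37/16.

37/16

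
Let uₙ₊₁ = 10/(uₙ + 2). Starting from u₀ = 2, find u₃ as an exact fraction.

u₁ = 10/(2 + 2) = 5/2.
u₂ = 10/(5/2 + 2) = 20/9.
u₃ = 10/(20/9 + 2) = 45/19.

45/19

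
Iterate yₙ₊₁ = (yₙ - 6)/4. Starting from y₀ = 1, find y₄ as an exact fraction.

y₁ = (1 - 6)/4 = -5/4.
y₂ = ((-5/4) - 6)/4 = -29/16.
y₃ = ((-29/16) - 6)/4 = -125/64.
y₄ = ((-125/64) - 6)/4 = -509/256.

-509/256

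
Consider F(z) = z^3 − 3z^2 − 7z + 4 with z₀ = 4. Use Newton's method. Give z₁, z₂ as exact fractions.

z₁ = 76/17, z₂ = 80532/18343

F'(z) = 3z^2 − 6z − 7.
F(4) = −8, F'(4) = 17, so z₁ = 4 − (−8)/17 = 76/17.
F(76/17) = 10304/4913, F'(76/17) = 7553/289, so z₂ = (76/17) − (10304/4913)/(7553/289) = 80532/18343.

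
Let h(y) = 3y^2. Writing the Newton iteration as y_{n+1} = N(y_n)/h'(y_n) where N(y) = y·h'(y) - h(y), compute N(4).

48

h'(y) = 6y.
N(y) = y·h'(y) - h(y) = y·(6y) - (3y^2) = 3y^2.
N(4) = 48.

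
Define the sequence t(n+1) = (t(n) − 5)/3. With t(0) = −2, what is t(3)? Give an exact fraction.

−67/27

t(1) = ((−2) − 5)/3 = −7/3.
t(2) = ((−7/3) − 5)/3 = −22/9.
t(3) = ((−22/9) − 5)/3 = −67/27.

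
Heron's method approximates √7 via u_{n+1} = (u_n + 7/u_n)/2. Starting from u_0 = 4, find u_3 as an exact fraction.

u_1 = (4 + 7/4)/2 = 23/8.
u_2 = (23/8 + 7/(23/8))/2 = 977/368.
u_3 = (977/368 + 7/(977/368))/2 = 1902497/719072.

1902497/719072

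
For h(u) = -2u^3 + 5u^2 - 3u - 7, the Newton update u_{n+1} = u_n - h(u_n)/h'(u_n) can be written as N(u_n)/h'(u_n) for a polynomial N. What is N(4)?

h'(u) = -6u^2 + 10u - 3.
N(u) = u·h'(u) - h(u) = u·(-6u^2 + 10u - 3) - (-2u^3 + 5u^2 - 3u - 7) = -4u^3 + 5u^2 + 7.
N(4) = -169.

-169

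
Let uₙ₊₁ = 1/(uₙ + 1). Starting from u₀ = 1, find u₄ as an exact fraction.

u₁ = 1/(1 + 1) = 1/2.
u₂ = 1/(1/2 + 1) = 2/3.
u₃ = 1/(2/3 + 1) = 3/5.
u₄ = 1/(3/5 + 1) = 5/8.

5/8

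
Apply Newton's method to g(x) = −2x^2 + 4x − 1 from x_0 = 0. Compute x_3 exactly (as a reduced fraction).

g'(x) = −4x + 4.
g(0) = −1, g'(0) = 4, so x_1 = 0 − (−1)/4 = 1/4.
g(1/4) = −1/8, g'(1/4) = 3, so x_2 = (1/4) − (−1/8)/3 = 7/24.
g(7/24) = −1/288, g'(7/24) = 17/6, so x_3 = (7/24) − (−1/288)/(17/6) = 239/816.

239/816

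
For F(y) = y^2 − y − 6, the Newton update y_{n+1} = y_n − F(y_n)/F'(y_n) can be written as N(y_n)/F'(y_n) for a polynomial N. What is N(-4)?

22

F'(y) = 2y − 1.
N(y) = y·F'(y) − F(y) = y·(2y − 1) − (y^2 − y − 6) = y^2 + 6.
N(-4) = 22.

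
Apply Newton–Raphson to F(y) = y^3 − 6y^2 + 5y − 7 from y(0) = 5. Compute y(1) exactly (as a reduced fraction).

107/20

F'(y) = 3y^2 − 12y + 5.
F(5) = −7, F'(5) = 20, so y(1) = 5 − (−7)/20 = 107/20.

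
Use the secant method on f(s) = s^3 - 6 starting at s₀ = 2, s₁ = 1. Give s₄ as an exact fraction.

11044753/6091098

f(2) = 2, f(1) = -5. s₂ = 1 - (-5)·(1 - 2)/((-5) - 2) = 12/7.
f(1) = -5, f(12/7) = -330/343. s₃ = (12/7) - (-330/343)·((12/7) - 1)/((-330/343) - (-5)) = 522/277.
f(12/7) = -330/343, f(522/277) = 14713050/21253933. s₄ = (522/277) - (14713050/21253933)·((522/277) - (12/7))/((14713050/21253933) - (-330/343)) = 11044753/6091098.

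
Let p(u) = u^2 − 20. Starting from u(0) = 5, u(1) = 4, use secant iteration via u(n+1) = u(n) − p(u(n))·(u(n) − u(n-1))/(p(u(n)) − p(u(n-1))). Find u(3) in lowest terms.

p(5) = 5, p(4) = −4. u(2) = 4 − (−4)·(4 − 5)/((−4) − 5) = 40/9.
p(4) = −4, p(40/9) = −20/81. u(3) = (40/9) − (−20/81)·((40/9) − 4)/((−20/81) − (−4)) = 85/19.

85/19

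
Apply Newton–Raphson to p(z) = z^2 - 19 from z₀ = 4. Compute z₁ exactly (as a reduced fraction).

35/8

p'(z) = 2z.
p(4) = -3, p'(4) = 8, so z₁ = 4 - (-3)/8 = 35/8.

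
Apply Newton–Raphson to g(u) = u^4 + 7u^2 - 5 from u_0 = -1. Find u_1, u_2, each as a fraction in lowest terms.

u_1 = -5/6, u_2 = -977/1208

g'(u) = 4u^3 + 14u.
g(-1) = 3, g'(-1) = -18, so u_1 = (-1) - 3/(-18) = -5/6.
g(-5/6) = 445/1296, g'(-5/6) = -755/54, so u_2 = (-5/6) - (445/1296)/(-755/54) = -977/1208.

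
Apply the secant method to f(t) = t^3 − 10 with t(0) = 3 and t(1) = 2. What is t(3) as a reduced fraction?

4925/2282

f(3) = 17, f(2) = −2. t(2) = 2 − (−2)·(2 − 3)/((−2) − 17) = 40/19.
f(2) = −2, f(40/19) = −4590/6859. t(3) = (40/19) − (−4590/6859)·((40/19) − 2)/((−4590/6859) − (−2)) = 4925/2282.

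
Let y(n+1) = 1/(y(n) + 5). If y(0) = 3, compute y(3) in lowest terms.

41/213

y(1) = 1/(3 + 5) = 1/8.
y(2) = 1/(1/8 + 5) = 8/41.
y(3) = 1/(8/41 + 5) = 41/213.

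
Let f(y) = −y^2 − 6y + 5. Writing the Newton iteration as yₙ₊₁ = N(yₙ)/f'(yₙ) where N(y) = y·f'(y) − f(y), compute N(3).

f'(y) = −2y − 6.
N(y) = y·f'(y) − f(y) = y·(−2y − 6) − (−y^2 − 6y + 5) = −y^2 − 5.
N(3) = −14.

−14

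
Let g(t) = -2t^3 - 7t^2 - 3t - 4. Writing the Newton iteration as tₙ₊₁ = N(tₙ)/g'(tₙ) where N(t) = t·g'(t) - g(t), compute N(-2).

g'(t) = -6t^2 - 14t - 3.
N(t) = t·g'(t) - g(t) = t·(-6t^2 - 14t - 3) - (-2t^3 - 7t^2 - 3t - 4) = -4t^3 - 7t^2 + 4.
N(-2) = 8.

8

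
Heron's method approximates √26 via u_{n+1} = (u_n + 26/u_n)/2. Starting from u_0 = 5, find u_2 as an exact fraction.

5201/1020

u_1 = (5 + 26/5)/2 = 51/10.
u_2 = (51/10 + 26/(51/10))/2 = 5201/1020.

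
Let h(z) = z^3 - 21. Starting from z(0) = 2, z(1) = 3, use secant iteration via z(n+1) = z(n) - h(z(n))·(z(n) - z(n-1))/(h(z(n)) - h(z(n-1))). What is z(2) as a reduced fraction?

h(2) = -13, h(3) = 6. z(2) = 3 - 6·(3 - 2)/(6 - (-13)) = 51/19.

51/19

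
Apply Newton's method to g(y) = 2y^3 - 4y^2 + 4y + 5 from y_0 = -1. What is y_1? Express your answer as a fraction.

g'(y) = 6y^2 - 8y + 4.
g(-1) = -5, g'(-1) = 18, so y_1 = (-1) - (-5)/18 = -13/18.

-13/18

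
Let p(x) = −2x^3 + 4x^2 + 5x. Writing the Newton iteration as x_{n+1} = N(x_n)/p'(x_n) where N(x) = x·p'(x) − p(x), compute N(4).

−192

p'(x) = −6x^2 + 8x + 5.
N(x) = x·p'(x) − p(x) = x·(−6x^2 + 8x + 5) − (−2x^3 + 4x^2 + 5x) = −4x^3 + 4x^2.
N(4) = −192.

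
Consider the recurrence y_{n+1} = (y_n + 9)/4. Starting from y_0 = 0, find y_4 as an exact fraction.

765/256

y_1 = (0 + 9)/4 = 9/4.
y_2 = ((9/4) + 9)/4 = 45/16.
y_3 = ((45/16) + 9)/4 = 189/64.
y_4 = ((189/64) + 9)/4 = 765/256.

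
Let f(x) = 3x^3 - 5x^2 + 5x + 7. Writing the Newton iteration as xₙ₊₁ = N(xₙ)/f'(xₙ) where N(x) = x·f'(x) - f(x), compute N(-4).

f'(x) = 9x^2 - 10x + 5.
N(x) = x·f'(x) - f(x) = x·(9x^2 - 10x + 5) - (3x^3 - 5x^2 + 5x + 7) = 6x^3 - 5x^2 - 7.
N(-4) = -471.

-471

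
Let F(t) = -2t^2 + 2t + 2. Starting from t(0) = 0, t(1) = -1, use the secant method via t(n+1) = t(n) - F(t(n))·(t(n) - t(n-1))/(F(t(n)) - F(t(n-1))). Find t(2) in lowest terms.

-1/2

F(0) = 2, F(-1) = -2. t(2) = (-1) - (-2)·((-1) - 0)/((-2) - 2) = -1/2.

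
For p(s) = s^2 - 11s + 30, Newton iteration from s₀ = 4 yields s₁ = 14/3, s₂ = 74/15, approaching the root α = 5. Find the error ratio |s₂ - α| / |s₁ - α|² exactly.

s₁ - α = 14/3 - 5 = -1/3, so |s₁ - α| = 1/3.
s₂ - α = 74/15 - 5 = -1/15, so |s₂ - α| = 1/15.
|s₁ - α|² = 1/9.
Ratio = (1/15) / (1/9) = 3/5.

3/5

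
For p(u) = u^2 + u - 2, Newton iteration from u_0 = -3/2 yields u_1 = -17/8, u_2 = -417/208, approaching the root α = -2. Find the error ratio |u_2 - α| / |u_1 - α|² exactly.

4/13

u_1 - α = -17/8 - (-2) = -17/8 + 2 = -1/8, so |u_1 - α| = 1/8.
u_2 - α = -417/208 - (-2) = -417/208 + 2 = -1/208, so |u_2 - α| = 1/208.
|u_1 - α|² = 1/64.
Ratio = (1/208) / (1/64) = 4/13.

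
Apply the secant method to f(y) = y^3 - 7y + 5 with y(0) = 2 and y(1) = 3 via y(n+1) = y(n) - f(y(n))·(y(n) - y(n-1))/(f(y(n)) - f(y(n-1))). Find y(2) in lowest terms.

25/12

f(2) = -1, f(3) = 11. y(2) = 3 - 11·(3 - 2)/(11 - (-1)) = 25/12.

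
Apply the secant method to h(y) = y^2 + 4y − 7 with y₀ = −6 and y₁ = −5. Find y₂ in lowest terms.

−37/7

h(−6) = 5, h(−5) = −2. y₂ = (−5) − (−2)·((−5) − (−6))/((−2) − 5) = −37/7.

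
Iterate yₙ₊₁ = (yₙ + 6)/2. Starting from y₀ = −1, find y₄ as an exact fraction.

89/16

y₁ = ((−1) + 6)/2 = 5/2.
y₂ = ((5/2) + 6)/2 = 17/4.
y₃ = ((17/4) + 6)/2 = 41/8.
y₄ = ((41/8) + 6)/2 = 89/16.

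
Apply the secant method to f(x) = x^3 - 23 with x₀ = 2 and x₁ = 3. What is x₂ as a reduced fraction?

53/19

f(2) = -15, f(3) = 4. x₂ = 3 - 4·(3 - 2)/(4 - (-15)) = 53/19.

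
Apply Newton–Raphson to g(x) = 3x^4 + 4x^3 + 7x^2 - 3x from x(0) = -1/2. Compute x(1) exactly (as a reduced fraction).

-21/136

g'(x) = 12x^3 + 12x^2 + 14x - 3.
g(-1/2) = 47/16, g'(-1/2) = -17/2, so x(1) = (-1/2) - (47/16)/(-17/2) = -21/136.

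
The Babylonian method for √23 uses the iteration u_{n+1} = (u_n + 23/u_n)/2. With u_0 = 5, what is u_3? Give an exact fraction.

u_1 = (5 + 23/5)/2 = 24/5.
u_2 = (24/5 + 23/(24/5))/2 = 1151/240.
u_3 = (1151/240 + 23/(1151/240))/2 = 2649601/552480.

2649601/552480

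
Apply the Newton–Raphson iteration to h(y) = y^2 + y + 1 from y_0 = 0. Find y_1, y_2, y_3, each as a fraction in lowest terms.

y_1 = −1, y_2 = 0, y_3 = −1

h'(y) = 2y + 1.
h(0) = 1, h'(0) = 1, so y_1 = 0 − 1/1 = −1.
h(−1) = 1, h'(−1) = −1, so y_2 = (−1) − 1/(−1) = 0.
h(0) = 1, h'(0) = 1, so y_3 = 0 − 1/1 = −1.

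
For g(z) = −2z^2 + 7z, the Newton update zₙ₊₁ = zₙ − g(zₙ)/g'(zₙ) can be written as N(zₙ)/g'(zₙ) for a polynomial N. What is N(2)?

g'(z) = −4z + 7.
N(z) = z·g'(z) − g(z) = z·(−4z + 7) − (−2z^2 + 7z) = −2z^2.
N(2) = −8.

−8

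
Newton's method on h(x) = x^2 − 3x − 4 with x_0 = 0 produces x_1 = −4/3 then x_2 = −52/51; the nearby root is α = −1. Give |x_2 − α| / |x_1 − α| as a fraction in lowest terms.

1/17

x_1 − α = −4/3 − (−1) = −4/3 + 1 = −1/3, so |x_1 − α| = 1/3.
x_2 − α = −52/51 − (−1) = −52/51 + 1 = −1/51, so |x_2 − α| = 1/51.
Ratio = (1/51) / (1/3) = 1/17.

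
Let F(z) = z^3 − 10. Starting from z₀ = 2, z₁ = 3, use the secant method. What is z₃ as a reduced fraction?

15250/7129

F(2) = −2, F(3) = 17. z₂ = 3 − 17·(3 − 2)/(17 − (−2)) = 40/19.
F(3) = 17, F(40/19) = −4590/6859. z₃ = (40/19) − (−4590/6859)·((40/19) − 3)/((−4590/6859) − 17) = 15250/7129.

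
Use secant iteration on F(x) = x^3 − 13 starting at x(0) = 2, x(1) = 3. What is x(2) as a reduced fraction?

F(2) = −5, F(3) = 14. x(2) = 3 − 14·(3 − 2)/(14 − (−5)) = 43/19.

43/19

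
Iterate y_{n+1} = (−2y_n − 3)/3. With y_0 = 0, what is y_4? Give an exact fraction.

−13/27

y_1 = (−2·0 − 3)/3 = −1.
y_2 = (−2·(−1) − 3)/3 = −1/3.
y_3 = (−2·(−1/3) − 3)/3 = −7/9.
y_4 = (−2·(−7/9) − 3)/3 = −13/27.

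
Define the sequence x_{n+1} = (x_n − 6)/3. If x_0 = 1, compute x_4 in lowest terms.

−239/81

x_1 = (1 − 6)/3 = −5/3.
x_2 = ((−5/3) − 6)/3 = −23/9.
x_3 = ((−23/9) − 6)/3 = −77/27.
x_4 = ((−77/27) − 6)/3 = −239/81.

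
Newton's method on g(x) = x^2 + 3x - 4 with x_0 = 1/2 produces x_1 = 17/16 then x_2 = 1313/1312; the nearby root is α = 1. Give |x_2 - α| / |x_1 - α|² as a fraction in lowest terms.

8/41

x_1 - α = 17/16 - 1 = 1/16, so |x_1 - α| = 1/16.
x_2 - α = 1313/1312 - 1 = 1/1312, so |x_2 - α| = 1/1312.
|x_1 - α|² = 1/256.
Ratio = (1/1312) / (1/256) = 8/41.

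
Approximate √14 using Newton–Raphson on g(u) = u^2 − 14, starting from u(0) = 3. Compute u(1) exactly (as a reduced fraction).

23/6

g'(u) = 2u.
g(3) = −5, g'(3) = 6, so u(1) = 3 − (−5)/6 = 23/6.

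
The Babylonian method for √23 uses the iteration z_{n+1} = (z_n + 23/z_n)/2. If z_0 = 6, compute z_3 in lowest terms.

z_1 = (6 + 23/6)/2 = 59/12.
z_2 = (59/12 + 23/(59/12))/2 = 6793/1416.
z_3 = (6793/1416 + 23/(6793/1416))/2 = 92261137/19237776.

92261137/19237776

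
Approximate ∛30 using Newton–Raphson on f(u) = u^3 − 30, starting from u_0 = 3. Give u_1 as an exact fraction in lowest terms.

28/9

f'(u) = 3u^2.
f(3) = −3, f'(3) = 27, so u_1 = 3 − (−3)/27 = 28/9.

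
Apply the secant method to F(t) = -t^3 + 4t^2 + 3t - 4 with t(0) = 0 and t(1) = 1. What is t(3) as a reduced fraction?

F(0) = -4, F(1) = 2. t(2) = 1 - 2·(1 - 0)/(2 - (-4)) = 2/3.
F(1) = 2, F(2/3) = -14/27. t(3) = (2/3) - (-14/27)·((2/3) - 1)/((-14/27) - 2) = 25/34.

25/34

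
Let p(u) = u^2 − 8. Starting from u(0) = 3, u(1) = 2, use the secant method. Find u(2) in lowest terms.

14/5

p(3) = 1, p(2) = −4. u(2) = 2 − (−4)·(2 − 3)/((−4) − 1) = 14/5.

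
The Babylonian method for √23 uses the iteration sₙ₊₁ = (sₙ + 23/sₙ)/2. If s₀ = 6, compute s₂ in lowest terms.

s₁ = (6 + 23/6)/2 = 59/12.
s₂ = (59/12 + 23/(59/12))/2 = 6793/1416.

6793/1416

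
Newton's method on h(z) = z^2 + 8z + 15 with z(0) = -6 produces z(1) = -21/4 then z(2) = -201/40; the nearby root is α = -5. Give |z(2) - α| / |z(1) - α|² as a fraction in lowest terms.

z(1) - α = -21/4 - (-5) = -21/4 + 5 = -1/4, so |z(1) - α| = 1/4.
z(2) - α = -201/40 - (-5) = -201/40 + 5 = -1/40, so |z(2) - α| = 1/40.
|z(1) - α|² = 1/16.
Ratio = (1/40) / (1/16) = 2/5.

2/5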